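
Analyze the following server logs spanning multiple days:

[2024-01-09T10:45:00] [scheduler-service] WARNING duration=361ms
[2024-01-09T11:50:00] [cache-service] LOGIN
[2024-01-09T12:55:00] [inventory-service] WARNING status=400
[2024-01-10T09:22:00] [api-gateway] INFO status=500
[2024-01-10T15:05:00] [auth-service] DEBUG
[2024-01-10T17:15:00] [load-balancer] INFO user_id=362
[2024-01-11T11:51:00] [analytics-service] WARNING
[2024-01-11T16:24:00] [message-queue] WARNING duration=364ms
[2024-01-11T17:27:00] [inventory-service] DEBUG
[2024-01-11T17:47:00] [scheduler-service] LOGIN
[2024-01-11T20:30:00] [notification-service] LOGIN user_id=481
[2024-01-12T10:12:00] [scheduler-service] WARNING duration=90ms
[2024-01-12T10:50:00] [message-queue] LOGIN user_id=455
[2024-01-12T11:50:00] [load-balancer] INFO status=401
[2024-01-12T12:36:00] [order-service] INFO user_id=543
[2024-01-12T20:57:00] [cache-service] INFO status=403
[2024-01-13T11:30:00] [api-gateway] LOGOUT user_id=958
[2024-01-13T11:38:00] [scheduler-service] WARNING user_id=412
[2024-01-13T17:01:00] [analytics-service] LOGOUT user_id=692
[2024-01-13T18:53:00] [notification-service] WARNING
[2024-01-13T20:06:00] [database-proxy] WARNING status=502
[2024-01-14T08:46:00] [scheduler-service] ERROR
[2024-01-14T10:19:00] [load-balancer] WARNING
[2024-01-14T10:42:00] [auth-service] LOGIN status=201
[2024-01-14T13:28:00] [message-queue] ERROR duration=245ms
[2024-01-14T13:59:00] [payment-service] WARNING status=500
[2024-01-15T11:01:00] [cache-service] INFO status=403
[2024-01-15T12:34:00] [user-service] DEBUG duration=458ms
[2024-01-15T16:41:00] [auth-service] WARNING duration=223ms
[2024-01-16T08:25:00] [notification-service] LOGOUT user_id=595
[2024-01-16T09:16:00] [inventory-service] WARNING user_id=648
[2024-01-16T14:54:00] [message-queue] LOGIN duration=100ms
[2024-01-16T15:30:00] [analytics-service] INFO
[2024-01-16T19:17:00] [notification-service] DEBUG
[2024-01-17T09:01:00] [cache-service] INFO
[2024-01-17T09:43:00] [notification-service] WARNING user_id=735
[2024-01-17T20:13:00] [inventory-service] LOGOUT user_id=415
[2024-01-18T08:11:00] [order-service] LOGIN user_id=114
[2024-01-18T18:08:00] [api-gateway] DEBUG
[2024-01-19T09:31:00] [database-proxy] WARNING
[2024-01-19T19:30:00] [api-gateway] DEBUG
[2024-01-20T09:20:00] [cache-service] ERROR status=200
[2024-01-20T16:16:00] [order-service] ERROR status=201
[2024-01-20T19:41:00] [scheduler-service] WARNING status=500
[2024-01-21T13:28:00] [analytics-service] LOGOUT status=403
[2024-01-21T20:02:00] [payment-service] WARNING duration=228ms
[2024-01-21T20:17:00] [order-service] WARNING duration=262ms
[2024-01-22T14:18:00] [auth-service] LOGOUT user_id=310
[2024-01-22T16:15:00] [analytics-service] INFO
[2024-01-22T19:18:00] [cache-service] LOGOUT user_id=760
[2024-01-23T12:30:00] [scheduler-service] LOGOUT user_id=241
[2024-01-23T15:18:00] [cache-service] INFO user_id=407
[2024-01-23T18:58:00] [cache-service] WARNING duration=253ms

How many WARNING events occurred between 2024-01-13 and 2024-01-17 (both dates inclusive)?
8

To filter by date range:

1. Date range: 2024-01-13 through 2024-01-17, both dates inclusive
2. Filter for WARNING events whose date falls in this range
3. Count matching events: 8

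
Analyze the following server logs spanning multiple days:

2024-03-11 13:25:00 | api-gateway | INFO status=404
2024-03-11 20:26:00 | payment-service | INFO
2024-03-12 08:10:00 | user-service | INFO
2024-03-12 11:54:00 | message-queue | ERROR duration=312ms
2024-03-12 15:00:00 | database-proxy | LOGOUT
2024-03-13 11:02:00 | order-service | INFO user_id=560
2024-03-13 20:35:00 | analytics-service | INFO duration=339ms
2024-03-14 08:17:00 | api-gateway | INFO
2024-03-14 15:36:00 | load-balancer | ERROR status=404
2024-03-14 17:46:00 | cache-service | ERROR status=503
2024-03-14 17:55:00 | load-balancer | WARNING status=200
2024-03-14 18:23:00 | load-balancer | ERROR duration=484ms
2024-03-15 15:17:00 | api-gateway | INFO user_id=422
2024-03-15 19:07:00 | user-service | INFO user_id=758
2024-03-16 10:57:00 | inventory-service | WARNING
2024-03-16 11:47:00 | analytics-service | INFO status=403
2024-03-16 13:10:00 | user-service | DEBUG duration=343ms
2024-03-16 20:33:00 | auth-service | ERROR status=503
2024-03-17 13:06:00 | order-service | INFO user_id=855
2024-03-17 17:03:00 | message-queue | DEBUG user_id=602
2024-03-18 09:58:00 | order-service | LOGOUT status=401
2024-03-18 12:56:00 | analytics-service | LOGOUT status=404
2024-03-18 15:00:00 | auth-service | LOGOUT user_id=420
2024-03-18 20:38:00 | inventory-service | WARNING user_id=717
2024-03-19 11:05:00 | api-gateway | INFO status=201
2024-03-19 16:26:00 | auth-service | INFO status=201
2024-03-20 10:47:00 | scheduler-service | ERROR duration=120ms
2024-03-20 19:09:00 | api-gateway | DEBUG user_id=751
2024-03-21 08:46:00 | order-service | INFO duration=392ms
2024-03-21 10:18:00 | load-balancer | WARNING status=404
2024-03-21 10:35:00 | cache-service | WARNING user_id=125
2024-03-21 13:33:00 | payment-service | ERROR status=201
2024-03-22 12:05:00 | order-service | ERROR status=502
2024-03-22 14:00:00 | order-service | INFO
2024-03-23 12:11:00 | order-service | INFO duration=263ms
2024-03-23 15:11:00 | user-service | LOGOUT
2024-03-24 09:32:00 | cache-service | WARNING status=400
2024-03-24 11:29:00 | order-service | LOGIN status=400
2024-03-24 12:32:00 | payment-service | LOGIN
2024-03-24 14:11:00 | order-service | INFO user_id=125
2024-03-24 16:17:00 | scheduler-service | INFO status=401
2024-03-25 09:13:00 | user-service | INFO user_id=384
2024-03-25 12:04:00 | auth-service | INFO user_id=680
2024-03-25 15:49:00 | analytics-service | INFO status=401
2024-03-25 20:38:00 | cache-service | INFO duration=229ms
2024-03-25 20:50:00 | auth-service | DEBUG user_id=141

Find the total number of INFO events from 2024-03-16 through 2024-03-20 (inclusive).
4

To filter by date range:

1. Date range: 2024-03-16 through 2024-03-20, both dates inclusive
2. Filter for INFO events whose date falls in this range
3. Count matching events: 4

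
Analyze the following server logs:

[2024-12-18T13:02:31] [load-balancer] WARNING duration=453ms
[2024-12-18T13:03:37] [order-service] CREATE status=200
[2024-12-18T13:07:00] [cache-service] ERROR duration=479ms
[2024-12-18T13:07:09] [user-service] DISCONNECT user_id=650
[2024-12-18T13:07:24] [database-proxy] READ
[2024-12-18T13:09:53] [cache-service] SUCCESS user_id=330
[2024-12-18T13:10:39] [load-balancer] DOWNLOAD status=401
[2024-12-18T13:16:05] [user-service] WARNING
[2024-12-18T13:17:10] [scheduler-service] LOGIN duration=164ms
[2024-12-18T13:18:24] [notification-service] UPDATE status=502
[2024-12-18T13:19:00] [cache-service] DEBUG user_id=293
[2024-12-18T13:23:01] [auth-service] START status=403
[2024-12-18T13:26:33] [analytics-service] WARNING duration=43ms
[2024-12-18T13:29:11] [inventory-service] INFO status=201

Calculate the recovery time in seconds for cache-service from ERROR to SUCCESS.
173

To calculate recovery time:

1. Find ERROR event for cache-service: 2024-12-18T13:07:00
2. Find next SUCCESS event for cache-service: 2024-12-18T13:09:53
3. Recovery time: 2024-12-18T13:09:53 - 2024-12-18T13:07:00 = 173 seconds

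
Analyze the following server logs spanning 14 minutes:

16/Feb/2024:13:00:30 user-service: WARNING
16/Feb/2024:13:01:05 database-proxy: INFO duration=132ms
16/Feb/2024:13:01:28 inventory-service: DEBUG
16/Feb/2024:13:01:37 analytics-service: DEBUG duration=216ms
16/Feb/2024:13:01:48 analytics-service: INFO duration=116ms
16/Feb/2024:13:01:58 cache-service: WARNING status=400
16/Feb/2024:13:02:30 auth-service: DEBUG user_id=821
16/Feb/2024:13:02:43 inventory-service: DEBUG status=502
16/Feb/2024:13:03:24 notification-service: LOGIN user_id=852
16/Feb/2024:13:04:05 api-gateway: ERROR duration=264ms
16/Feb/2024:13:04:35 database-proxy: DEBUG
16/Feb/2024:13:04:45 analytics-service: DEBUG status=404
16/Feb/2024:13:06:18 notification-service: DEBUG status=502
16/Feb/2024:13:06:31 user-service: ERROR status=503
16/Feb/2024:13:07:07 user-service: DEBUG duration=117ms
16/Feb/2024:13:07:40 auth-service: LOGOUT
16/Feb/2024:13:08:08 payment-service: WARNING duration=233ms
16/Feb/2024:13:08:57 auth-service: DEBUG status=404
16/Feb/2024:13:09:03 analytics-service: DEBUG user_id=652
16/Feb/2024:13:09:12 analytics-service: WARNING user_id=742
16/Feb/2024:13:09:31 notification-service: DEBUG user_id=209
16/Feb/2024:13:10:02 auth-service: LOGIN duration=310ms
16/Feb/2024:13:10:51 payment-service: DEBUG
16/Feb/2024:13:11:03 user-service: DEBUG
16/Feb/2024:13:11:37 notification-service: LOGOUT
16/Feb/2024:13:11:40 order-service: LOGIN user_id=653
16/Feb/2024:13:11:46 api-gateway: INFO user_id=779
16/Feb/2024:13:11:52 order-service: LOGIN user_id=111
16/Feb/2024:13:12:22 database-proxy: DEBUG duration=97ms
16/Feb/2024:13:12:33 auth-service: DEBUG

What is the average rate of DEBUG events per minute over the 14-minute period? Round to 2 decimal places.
1.07

To calculate the rate:

1. Count total DEBUG events: 15
2. Total time period: 14 minutes
3. Rate = 15 / 14 = 1.07 events per minute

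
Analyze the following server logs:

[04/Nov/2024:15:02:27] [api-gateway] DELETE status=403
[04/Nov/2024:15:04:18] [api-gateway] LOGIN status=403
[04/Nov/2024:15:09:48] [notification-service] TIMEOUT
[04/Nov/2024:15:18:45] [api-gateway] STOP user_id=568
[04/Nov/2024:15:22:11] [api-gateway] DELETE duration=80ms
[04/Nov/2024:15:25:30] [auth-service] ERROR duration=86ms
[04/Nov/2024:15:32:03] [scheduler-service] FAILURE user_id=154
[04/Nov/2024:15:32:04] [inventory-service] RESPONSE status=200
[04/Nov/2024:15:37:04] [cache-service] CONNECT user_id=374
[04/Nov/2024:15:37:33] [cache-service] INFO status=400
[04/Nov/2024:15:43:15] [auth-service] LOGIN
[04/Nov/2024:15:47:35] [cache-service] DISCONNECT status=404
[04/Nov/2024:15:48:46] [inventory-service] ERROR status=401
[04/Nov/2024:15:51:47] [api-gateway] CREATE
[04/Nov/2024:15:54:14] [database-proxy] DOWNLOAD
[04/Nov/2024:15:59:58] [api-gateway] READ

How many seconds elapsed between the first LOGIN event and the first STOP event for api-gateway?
867

To find the time between events:

1. Locate the first LOGIN event for api-gateway: 04/Nov/2024:15:04:18
2. Locate the first STOP event for api-gateway: 04/Nov/2024:15:18:45
3. Calculate the difference: 04/Nov/2024:15:18:45 - 04/Nov/2024:15:04:18 = 867 seconds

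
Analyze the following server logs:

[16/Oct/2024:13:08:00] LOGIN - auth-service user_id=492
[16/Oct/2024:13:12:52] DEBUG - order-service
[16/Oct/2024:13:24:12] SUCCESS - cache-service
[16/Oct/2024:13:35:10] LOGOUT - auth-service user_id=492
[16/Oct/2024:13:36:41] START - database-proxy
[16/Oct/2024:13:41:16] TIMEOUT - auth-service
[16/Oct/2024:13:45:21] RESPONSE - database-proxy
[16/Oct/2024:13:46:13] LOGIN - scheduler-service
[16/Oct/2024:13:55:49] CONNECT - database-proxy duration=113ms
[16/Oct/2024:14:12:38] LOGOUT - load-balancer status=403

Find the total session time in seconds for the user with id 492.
1630

To calculate session duration:

1. Find LOGIN event for user_id=492: 16/Oct/2024:13:08:00
2. Find LOGOUT event for user_id=492: 16/Oct/2024:13:35:10
3. Session duration: 16/Oct/2024:13:35:10 - 16/Oct/2024:13:08:00 = 1630 seconds (27 minutes)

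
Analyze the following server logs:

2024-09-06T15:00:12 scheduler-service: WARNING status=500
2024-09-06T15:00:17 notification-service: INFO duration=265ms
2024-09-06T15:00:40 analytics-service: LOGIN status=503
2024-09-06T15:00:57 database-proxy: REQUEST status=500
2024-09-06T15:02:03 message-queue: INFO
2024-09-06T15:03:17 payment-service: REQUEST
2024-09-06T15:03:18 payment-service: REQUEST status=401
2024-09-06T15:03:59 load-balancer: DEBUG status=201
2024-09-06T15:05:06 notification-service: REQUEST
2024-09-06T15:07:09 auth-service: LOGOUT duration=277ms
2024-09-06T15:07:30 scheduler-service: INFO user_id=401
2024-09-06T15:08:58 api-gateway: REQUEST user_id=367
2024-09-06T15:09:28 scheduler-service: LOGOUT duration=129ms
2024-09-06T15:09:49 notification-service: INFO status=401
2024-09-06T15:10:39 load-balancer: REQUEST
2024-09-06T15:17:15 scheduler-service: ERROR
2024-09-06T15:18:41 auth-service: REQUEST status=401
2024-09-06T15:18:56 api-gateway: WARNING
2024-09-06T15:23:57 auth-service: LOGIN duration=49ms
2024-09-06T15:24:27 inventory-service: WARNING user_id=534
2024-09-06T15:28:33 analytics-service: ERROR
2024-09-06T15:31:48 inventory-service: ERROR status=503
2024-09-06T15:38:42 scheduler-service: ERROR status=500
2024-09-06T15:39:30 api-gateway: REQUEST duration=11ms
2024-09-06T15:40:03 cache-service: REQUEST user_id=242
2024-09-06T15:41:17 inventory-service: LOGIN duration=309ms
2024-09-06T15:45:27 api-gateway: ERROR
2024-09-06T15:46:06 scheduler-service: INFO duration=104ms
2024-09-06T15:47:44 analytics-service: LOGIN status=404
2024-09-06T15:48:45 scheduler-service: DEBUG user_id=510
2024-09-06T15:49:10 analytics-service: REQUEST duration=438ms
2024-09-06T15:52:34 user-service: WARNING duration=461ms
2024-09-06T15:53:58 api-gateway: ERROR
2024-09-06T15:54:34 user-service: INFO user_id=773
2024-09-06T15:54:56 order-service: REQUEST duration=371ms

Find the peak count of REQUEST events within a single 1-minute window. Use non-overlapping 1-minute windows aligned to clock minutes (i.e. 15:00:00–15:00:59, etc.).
2

To find the burst window:

1. Divide the log period into non-overlapping 1-minute windows starting at 15:00
2. Count REQUEST events in each window
3. Find the window with maximum count
4. Maximum events in a window: 2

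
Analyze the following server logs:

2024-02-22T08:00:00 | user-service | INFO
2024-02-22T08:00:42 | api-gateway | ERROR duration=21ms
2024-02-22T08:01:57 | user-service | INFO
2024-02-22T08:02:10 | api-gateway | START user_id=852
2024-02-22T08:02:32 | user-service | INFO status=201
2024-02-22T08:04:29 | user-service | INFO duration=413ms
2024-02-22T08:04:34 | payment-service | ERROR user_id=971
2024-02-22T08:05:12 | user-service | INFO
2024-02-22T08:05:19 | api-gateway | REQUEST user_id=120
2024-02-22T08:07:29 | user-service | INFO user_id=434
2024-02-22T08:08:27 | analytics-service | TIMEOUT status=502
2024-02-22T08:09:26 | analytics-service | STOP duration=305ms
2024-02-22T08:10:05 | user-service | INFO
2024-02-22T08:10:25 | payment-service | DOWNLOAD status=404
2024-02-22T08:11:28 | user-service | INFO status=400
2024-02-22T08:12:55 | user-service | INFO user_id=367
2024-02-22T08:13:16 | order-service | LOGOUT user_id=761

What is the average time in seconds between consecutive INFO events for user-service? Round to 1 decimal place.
96.9

To calculate average interval:

1. Find all INFO events for user-service in order
2. Calculate time gaps between consecutive events
3. Compute mean of gaps: 775 / 8 = 96.9 seconds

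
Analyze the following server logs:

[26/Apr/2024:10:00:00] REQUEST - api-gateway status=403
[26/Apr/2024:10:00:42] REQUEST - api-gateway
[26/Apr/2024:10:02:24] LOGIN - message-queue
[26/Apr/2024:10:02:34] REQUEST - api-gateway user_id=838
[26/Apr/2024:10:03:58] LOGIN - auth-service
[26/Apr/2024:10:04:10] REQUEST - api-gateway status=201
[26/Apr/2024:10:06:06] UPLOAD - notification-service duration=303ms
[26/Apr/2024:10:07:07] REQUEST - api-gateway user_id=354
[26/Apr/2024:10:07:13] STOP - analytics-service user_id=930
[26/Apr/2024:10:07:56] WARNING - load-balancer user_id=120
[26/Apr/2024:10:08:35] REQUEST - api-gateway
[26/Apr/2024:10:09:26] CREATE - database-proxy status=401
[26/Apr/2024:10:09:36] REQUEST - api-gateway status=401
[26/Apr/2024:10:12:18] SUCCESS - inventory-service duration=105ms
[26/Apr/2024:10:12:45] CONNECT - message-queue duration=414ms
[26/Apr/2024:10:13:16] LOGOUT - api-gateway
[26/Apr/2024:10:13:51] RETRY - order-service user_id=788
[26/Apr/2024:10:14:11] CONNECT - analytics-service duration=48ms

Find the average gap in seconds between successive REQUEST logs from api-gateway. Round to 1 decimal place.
96.0

To calculate average interval:

1. Find all REQUEST events for api-gateway in order
2. Calculate time gaps between consecutive events
3. Compute mean of gaps: 576 / 6 = 96.0 seconds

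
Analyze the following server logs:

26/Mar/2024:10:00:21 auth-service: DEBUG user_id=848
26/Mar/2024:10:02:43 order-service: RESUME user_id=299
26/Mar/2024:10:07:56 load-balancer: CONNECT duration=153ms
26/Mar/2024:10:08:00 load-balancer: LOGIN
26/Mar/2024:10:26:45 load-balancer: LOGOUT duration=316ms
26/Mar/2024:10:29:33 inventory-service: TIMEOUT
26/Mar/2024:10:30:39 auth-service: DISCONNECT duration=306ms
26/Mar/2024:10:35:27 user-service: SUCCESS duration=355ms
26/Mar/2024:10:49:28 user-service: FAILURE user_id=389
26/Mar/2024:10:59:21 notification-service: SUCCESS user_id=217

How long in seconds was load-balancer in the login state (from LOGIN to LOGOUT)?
1125

To calculate state duration:

1. Find LOGIN event for load-balancer: 26/Mar/2024:10:08:00
2. Find LOGOUT event for load-balancer: 26/Mar/2024:10:26:45
3. Calculate duration: 26/Mar/2024:10:26:45 - 26/Mar/2024:10:08:00 = 1125 seconds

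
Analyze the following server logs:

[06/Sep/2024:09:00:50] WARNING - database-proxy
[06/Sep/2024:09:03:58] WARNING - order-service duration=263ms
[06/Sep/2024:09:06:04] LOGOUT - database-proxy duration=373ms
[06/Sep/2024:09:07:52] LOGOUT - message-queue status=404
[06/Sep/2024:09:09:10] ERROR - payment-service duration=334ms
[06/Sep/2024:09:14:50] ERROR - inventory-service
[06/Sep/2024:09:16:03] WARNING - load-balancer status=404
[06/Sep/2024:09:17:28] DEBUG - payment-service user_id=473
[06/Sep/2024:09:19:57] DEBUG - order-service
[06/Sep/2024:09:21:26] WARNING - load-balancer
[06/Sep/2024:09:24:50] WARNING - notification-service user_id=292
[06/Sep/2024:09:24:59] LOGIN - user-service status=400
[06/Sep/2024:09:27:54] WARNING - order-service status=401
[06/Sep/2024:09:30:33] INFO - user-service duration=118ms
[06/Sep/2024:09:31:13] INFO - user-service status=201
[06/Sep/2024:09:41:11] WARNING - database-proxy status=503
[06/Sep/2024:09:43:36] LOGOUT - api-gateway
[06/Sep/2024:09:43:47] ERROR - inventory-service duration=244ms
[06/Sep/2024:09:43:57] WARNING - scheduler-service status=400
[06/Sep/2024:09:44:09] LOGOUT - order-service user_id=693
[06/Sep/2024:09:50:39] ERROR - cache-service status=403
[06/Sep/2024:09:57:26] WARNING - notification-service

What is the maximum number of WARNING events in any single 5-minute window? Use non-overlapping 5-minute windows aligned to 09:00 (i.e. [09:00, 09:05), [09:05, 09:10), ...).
2

To find the burst window:

1. Divide the log period into non-overlapping 5-minute windows starting at 09:00
2. Count WARNING events in each window
3. Find the window with maximum count
4. Maximum events in a window: 2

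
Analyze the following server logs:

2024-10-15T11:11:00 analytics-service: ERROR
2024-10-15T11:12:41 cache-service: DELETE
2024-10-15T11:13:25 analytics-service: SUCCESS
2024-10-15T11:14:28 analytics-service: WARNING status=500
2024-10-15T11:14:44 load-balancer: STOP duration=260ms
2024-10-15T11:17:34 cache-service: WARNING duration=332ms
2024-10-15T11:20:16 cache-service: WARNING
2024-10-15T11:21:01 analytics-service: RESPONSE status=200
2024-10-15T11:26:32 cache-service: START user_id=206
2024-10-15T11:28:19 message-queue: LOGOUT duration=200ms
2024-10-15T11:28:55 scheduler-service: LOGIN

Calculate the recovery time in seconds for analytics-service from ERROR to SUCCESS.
145

To calculate recovery time:

1. Find ERROR event for analytics-service: 2024-10-15T11:11:00
2. Find next SUCCESS event for analytics-service: 2024-10-15T11:13:25
3. Recovery time: 2024-10-15T11:13:25 - 2024-10-15T11:11:00 = 145 seconds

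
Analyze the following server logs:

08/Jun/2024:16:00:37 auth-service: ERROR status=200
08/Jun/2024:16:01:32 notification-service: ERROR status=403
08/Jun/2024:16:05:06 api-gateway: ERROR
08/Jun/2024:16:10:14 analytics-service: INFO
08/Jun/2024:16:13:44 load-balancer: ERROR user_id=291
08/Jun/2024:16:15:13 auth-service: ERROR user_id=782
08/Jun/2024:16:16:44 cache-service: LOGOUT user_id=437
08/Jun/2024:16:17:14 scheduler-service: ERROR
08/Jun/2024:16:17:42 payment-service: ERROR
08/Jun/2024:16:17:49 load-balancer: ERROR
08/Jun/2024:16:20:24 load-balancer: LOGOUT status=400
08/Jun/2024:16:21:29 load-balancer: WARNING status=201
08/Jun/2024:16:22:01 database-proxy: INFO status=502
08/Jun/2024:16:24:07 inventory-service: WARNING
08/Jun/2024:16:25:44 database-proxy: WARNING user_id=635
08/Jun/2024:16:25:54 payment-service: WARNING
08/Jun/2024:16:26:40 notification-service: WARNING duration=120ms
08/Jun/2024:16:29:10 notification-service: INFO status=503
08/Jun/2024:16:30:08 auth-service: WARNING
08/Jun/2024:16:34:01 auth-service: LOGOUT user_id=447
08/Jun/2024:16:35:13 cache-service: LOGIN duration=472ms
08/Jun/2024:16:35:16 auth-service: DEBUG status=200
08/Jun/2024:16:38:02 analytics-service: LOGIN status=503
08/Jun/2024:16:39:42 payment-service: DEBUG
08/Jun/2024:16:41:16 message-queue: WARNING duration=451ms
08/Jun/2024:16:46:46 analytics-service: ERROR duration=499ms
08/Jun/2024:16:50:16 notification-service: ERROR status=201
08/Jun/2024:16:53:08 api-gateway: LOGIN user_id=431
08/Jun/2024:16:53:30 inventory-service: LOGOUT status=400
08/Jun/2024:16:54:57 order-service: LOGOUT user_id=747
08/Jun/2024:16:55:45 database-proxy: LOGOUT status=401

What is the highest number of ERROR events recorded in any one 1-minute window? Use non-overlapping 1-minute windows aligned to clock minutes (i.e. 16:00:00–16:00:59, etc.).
3

To find the burst window:

1. Divide the log period into non-overlapping 1-minute windows starting at 16:00
2. Count ERROR events in each window
3. Find the window with maximum count
4. Maximum events in a window: 3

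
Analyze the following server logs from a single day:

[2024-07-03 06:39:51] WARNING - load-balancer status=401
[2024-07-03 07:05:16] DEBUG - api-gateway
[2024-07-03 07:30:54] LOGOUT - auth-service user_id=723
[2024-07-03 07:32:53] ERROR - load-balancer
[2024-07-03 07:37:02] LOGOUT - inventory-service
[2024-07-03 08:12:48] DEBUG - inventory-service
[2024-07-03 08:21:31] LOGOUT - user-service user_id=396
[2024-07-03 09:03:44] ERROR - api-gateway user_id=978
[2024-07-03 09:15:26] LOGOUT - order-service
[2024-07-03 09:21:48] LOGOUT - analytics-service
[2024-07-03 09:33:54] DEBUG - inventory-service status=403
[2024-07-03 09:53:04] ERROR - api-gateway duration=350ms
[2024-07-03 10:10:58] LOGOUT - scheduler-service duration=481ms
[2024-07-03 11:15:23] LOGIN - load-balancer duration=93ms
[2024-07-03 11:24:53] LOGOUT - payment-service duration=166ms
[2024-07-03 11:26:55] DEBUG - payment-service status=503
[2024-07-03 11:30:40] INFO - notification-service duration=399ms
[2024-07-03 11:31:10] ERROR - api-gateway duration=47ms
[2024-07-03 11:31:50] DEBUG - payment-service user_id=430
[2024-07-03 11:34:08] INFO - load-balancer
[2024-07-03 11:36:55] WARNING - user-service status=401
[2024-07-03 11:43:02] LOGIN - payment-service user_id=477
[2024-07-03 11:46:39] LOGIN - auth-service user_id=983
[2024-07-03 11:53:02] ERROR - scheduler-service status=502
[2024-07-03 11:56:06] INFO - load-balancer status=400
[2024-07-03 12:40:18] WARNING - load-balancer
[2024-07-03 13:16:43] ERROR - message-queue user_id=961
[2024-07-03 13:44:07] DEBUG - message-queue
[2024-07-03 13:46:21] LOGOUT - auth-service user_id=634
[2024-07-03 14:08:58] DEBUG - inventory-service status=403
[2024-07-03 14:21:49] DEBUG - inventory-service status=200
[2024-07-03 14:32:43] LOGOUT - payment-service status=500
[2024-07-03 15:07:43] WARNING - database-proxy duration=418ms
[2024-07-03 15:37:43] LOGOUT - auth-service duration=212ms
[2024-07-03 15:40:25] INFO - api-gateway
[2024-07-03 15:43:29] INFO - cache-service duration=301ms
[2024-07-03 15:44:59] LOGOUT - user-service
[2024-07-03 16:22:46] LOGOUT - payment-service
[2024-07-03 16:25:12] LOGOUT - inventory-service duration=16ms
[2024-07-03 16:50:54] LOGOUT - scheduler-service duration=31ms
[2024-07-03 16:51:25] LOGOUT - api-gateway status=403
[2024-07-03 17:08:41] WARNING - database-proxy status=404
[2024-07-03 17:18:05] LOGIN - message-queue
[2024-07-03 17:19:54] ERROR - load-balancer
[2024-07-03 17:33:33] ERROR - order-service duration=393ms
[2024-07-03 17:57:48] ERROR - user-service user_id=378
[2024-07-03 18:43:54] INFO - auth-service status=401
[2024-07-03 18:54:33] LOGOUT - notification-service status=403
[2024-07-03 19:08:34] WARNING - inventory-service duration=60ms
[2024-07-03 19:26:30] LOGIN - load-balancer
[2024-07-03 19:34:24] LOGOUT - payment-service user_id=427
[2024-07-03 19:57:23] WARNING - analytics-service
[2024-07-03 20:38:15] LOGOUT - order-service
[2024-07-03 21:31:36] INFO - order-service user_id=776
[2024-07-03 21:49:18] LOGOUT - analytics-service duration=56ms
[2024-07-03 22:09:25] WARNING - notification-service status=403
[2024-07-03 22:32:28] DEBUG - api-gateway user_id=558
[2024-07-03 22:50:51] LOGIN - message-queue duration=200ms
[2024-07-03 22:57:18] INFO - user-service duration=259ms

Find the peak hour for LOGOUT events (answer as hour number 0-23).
16

To find the peak hour:

1. Group all LOGOUT events by hour
2. Count events in each hour
3. Find hour with maximum count
4. Peak hour: 16 (with 4 events)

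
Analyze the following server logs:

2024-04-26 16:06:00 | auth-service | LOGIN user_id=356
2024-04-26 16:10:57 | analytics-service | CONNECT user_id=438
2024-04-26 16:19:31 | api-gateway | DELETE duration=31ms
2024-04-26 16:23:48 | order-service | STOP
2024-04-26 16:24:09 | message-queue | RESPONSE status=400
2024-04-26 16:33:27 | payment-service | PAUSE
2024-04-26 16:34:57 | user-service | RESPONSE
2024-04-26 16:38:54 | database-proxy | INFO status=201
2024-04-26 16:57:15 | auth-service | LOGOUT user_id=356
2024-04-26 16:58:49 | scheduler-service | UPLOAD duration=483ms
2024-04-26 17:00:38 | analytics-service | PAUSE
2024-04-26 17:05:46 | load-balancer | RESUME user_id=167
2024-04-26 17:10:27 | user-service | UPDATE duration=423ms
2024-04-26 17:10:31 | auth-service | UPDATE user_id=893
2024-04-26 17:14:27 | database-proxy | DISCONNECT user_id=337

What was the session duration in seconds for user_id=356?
3075

To calculate session duration:

1. Find LOGIN event for user_id=356: 2024-04-26 16:06:00
2. Find LOGOUT event for user_id=356: 2024-04-26 16:57:15
3. Session duration: 2024-04-26 16:57:15 - 2024-04-26 16:06:00 = 3075 seconds (51 minutes)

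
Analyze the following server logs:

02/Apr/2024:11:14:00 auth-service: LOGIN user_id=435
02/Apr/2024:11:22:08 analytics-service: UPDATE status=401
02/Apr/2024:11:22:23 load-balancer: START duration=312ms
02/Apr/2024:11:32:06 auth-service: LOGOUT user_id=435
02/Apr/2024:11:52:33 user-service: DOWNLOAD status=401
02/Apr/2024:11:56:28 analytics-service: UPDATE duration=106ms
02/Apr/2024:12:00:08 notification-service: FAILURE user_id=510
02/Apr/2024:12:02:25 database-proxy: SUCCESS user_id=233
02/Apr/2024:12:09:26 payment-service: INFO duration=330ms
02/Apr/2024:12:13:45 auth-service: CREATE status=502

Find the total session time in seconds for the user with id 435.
1086

To calculate session duration:

1. Find LOGIN event for user_id=435: 02/Apr/2024:11:14:00
2. Find LOGOUT event for user_id=435: 02/Apr/2024:11:32:06
3. Session duration: 02/Apr/2024:11:32:06 - 02/Apr/2024:11:14:00 = 1086 seconds (18 minutes)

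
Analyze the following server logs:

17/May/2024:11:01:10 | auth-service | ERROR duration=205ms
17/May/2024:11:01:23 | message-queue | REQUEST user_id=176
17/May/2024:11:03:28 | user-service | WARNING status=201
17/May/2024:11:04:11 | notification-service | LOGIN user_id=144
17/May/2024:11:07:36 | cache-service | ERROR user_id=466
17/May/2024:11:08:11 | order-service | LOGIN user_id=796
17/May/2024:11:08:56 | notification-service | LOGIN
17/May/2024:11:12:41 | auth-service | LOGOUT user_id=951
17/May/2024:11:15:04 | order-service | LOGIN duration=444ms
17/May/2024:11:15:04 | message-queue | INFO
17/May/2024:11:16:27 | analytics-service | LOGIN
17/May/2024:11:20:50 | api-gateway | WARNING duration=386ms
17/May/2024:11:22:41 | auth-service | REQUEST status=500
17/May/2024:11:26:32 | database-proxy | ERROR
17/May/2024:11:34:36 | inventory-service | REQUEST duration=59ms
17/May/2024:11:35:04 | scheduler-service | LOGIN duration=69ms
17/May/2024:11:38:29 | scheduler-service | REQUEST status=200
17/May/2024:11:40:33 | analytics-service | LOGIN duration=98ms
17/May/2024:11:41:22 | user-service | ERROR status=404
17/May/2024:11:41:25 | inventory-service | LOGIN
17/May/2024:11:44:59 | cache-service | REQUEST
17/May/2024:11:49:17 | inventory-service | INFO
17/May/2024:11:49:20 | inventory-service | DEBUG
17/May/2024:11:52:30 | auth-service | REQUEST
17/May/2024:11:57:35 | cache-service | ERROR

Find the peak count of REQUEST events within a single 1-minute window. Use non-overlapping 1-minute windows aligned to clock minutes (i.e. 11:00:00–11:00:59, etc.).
1

To find the burst window:

1. Divide the log period into non-overlapping 1-minute windows starting at 11:00
2. Count REQUEST events in each window
3. Find the window with maximum count
4. Maximum events in a window: 1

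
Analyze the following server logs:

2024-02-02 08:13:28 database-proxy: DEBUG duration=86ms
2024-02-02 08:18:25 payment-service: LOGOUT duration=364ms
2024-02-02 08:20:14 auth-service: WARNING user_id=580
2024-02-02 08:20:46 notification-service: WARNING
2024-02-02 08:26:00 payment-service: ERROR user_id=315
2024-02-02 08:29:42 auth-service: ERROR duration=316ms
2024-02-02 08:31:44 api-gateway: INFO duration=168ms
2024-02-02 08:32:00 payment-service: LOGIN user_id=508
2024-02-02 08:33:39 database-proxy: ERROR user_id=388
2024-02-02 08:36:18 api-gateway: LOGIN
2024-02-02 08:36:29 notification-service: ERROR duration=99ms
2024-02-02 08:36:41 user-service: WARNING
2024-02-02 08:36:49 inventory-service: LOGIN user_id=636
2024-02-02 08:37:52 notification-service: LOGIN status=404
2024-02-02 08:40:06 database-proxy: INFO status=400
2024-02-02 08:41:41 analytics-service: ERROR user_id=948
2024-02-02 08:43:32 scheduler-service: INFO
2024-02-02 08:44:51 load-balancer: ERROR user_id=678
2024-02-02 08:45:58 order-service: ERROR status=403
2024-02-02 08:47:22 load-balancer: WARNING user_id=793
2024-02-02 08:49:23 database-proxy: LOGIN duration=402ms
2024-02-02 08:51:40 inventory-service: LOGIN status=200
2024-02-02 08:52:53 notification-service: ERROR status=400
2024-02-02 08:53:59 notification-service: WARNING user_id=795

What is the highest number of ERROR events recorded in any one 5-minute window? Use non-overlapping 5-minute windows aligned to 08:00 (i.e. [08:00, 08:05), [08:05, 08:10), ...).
2

To find the burst window:

1. Divide the log period into non-overlapping 5-minute windows starting at 08:00
2. Count ERROR events in each window
3. Find the window with maximum count
4. Maximum events in a window: 2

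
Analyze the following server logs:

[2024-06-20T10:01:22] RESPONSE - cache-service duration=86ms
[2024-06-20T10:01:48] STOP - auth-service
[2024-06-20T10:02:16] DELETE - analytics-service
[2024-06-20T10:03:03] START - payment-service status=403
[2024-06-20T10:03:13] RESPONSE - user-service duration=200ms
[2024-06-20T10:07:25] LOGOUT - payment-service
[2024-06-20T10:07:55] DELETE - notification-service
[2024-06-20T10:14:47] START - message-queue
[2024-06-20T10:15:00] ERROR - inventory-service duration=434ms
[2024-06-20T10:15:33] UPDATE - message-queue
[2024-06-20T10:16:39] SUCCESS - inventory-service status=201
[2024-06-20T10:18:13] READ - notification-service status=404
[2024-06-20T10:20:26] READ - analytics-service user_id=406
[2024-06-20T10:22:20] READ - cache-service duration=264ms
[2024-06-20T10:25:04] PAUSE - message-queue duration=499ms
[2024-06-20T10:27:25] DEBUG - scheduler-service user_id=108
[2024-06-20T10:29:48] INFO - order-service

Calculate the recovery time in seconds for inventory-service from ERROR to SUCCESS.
99

To calculate recovery time:

1. Find ERROR event for inventory-service: 2024-06-20T10:15:00
2. Find next SUCCESS event for inventory-service: 2024-06-20T10:16:39
3. Recovery time: 2024-06-20T10:16:39 - 2024-06-20T10:15:00 = 99 seconds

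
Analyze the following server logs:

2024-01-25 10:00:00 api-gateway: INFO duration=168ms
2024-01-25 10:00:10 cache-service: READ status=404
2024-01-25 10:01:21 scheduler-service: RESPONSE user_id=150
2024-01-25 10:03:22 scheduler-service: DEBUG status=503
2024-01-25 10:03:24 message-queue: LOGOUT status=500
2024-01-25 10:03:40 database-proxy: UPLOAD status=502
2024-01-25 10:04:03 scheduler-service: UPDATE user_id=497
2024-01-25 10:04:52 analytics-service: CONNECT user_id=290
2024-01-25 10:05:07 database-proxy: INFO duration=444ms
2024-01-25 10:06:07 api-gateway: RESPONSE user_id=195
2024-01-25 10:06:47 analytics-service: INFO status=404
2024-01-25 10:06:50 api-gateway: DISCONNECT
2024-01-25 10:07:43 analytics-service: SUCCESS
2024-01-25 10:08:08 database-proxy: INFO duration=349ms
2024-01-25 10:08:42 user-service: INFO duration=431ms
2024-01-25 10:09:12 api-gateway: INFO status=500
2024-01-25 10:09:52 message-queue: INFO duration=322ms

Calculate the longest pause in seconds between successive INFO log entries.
307

To find the longest gap:

1. Extract all INFO events in chronological order
2. Calculate time differences between consecutive events
3. Find the maximum difference
4. Longest gap: 307 seconds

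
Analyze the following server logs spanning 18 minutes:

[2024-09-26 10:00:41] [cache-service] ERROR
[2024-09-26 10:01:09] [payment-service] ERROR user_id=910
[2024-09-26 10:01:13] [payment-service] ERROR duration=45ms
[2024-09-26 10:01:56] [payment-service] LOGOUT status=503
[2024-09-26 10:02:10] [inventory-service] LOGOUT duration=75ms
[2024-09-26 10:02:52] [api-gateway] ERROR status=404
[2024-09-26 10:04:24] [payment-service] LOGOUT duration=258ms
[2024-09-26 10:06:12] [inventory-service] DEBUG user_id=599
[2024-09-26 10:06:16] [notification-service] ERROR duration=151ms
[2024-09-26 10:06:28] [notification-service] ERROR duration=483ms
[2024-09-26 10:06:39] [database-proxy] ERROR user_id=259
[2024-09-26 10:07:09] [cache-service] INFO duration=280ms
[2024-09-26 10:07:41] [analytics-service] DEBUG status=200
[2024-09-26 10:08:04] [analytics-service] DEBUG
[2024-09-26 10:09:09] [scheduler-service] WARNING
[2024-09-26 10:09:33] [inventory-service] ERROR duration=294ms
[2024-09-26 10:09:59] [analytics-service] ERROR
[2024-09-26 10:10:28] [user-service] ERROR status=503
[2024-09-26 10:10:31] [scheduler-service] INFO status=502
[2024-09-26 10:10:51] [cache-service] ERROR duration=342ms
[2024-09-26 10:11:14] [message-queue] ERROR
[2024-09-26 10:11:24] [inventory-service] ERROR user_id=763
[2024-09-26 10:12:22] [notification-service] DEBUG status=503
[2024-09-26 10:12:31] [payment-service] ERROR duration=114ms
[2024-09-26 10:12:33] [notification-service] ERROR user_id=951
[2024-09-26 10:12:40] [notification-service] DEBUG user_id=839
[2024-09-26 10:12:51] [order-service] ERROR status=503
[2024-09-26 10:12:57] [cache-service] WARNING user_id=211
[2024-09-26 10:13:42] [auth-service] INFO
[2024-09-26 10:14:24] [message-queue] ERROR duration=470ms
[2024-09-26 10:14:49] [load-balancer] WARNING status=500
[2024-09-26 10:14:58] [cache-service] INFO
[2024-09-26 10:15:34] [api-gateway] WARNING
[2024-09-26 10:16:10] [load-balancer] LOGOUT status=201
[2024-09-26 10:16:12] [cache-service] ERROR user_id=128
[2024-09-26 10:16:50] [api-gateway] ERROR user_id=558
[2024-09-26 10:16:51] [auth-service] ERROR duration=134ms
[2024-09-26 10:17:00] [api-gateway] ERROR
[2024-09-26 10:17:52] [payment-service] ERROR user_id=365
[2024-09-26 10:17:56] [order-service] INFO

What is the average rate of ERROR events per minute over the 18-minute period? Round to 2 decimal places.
1.22

To calculate the rate:

1. Count total ERROR events: 22
2. Total time period: 18 minutes
3. Rate = 22 / 18 = 1.22 events per minute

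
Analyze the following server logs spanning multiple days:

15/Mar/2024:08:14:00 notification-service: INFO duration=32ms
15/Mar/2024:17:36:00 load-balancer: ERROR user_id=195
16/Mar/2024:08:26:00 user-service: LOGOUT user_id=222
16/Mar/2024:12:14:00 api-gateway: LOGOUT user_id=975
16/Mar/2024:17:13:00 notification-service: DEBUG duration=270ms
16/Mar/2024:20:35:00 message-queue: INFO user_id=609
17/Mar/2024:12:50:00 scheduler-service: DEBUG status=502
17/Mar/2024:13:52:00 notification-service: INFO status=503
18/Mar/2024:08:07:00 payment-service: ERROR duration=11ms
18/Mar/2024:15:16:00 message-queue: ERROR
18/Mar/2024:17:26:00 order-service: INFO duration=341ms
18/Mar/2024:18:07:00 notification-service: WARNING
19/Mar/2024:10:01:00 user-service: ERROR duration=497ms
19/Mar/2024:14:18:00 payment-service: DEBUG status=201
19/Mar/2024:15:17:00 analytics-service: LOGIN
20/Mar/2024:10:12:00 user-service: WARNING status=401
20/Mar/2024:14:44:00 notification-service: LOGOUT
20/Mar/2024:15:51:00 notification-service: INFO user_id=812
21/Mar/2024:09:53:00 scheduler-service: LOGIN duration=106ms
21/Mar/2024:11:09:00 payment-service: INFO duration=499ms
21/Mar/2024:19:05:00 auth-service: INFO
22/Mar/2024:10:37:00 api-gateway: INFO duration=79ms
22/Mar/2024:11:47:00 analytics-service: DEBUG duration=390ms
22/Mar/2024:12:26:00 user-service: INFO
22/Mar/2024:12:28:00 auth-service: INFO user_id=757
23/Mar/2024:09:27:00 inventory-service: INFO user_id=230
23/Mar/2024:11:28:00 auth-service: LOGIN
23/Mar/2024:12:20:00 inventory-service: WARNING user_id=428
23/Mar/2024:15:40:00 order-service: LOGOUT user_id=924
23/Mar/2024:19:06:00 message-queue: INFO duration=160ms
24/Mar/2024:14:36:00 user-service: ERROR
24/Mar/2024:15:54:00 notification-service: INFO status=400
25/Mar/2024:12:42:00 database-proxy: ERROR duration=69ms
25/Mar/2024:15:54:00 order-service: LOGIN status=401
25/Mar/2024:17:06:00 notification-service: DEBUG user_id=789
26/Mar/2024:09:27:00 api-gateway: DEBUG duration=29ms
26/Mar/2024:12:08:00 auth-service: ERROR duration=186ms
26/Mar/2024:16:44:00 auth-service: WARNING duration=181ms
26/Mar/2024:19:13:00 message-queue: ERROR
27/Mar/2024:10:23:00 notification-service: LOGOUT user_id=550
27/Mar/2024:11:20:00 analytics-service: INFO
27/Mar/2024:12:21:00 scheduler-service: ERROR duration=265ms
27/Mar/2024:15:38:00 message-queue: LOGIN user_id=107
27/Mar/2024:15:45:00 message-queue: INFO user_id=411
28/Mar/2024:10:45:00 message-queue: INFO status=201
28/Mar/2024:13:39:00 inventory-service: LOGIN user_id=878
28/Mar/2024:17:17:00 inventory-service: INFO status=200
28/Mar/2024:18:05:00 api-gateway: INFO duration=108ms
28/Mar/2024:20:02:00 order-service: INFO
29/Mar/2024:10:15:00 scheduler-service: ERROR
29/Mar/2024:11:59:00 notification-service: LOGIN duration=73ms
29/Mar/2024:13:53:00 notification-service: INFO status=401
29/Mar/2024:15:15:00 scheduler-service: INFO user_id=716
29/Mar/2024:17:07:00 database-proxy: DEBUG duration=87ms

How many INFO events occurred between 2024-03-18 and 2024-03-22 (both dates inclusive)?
7

To filter by date range:

1. Date range: 2024-03-18 through 2024-03-22, both dates inclusive
2. Filter for INFO events whose date falls in this range
3. Count matching events: 7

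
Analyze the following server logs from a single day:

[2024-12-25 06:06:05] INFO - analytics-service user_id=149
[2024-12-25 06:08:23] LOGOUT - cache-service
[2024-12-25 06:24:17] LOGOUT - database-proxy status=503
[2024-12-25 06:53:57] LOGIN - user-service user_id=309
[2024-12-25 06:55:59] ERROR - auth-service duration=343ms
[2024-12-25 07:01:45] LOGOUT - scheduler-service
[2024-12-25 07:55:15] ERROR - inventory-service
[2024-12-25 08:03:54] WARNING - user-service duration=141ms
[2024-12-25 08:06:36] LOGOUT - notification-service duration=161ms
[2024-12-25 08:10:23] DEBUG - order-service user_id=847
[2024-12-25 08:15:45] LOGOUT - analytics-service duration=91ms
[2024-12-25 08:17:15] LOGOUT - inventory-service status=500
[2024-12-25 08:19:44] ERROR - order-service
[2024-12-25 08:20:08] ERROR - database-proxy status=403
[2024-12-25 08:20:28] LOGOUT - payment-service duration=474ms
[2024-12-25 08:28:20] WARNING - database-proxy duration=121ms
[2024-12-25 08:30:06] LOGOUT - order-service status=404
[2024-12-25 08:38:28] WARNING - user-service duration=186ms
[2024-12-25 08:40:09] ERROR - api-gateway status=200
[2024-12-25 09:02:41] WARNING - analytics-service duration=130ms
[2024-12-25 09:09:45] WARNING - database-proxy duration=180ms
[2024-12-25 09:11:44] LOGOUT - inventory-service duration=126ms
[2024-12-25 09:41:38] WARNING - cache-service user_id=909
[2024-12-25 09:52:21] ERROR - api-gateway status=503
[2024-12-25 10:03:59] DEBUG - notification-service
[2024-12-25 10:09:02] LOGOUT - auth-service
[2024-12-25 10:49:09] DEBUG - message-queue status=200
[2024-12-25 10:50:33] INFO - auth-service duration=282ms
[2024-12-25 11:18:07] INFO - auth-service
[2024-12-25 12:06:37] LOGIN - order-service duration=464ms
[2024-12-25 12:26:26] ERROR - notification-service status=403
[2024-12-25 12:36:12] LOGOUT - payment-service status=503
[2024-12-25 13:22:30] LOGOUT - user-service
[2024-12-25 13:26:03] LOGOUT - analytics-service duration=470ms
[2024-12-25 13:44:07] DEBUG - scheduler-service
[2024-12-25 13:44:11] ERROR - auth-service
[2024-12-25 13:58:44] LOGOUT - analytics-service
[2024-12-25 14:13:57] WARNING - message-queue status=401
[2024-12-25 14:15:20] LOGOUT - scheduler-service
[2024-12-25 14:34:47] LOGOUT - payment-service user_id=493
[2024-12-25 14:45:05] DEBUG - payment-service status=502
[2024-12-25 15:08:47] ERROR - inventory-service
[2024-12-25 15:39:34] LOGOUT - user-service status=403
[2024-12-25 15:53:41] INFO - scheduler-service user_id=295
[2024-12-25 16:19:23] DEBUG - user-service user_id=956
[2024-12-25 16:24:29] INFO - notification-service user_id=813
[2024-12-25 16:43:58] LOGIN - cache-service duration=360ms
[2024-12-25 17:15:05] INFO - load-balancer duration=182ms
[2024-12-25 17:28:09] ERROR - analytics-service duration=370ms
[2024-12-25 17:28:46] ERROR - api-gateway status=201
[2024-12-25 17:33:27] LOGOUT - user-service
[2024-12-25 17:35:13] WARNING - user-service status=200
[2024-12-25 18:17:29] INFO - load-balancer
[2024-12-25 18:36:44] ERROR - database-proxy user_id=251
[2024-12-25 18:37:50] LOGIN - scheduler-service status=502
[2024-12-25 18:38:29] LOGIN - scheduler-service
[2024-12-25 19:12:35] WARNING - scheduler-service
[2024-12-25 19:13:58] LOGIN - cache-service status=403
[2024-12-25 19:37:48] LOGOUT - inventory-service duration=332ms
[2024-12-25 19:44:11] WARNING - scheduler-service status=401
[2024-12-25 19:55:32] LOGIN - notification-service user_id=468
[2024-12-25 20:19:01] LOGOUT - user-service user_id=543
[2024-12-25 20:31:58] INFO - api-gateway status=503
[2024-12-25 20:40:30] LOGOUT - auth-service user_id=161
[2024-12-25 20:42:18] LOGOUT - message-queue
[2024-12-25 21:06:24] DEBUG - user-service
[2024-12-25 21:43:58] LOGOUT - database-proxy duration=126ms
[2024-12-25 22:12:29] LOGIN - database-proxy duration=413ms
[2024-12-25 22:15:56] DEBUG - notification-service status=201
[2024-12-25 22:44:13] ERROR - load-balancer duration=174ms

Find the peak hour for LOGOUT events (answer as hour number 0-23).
8

To find the peak hour:

1. Group all LOGOUT events by hour
2. Count events in each hour
3. Find hour with maximum count
4. Peak hour: 8 (with 5 events)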